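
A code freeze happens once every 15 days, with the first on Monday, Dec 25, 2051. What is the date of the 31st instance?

Mar 19, 2053

The 31st occurrence is 30 intervals after the first: 30 × 15 = 450 days after Dec 25, 2051.
Dec has 31 days — 6 days to the end of Dec leaves 444.
2052 has 366 days (78 left).
Jan has 31 days (47 left).
Feb has 28 days (19 left).
19 days into Mar → Mar 19, 2053.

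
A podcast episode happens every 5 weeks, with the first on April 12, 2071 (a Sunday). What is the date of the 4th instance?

The 4th occurrence is 3 intervals after the first: 3 × 35 = 105 days after April 12, 2071.
April has 30 days — 18 days to the end of April leaves 87.
May has 31 days (56 left).
June has 30 days (26 left).
26 days into July → July 26, 2071.

July 26, 2071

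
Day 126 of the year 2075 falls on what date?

6 May 2075

January has 31 days (126 − 31 = 95 remain).
February has 28 days (95 − 28 = 67 remain).
March has 31 days (67 − 31 = 36 remain).
April has 30 days (36 − 30 = 6 remain).
6 into May → May 6.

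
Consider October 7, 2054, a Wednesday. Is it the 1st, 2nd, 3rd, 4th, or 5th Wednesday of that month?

Day 7 falls in week ⌈7/7⌉ of the month.
Days 1–7 hold the 1st Wednesday, 8–14 the 2nd, 15–21 the 3rd, 22–28 the 4th, 29–31 the 5th.
7 is in the range for the 1st.

1st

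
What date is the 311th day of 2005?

Jan has 31 days (311 − 31 = 280 remain).
Feb has 28 days (280 − 28 = 252 remain).
Mar has 31 days (252 − 31 = 221 remain).
Apr has 30 days (221 − 30 = 191 remain).
May has 31 days (191 − 31 = 160 remain).
Jun has 30 days (160 − 30 = 130 remain).
Jul has 31 days (130 − 31 = 99 remain).
Aug has 31 days (99 − 31 = 68 remain).
Sep has 30 days (68 − 30 = 38 remain).
Oct has 31 days (38 − 31 = 7 remain).
7 into Nov → Nov 7.

Nov 7, 2005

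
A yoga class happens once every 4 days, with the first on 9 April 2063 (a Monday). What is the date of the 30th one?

The 30th occurrence is 29 intervals after the first: 29 × 4 = 116 days after 9 April 2063.
April has 30 days — 21 days to the end of April leaves 95.
May has 31 days (64 left).
June has 30 days (34 left).
July has 31 days (3 left).
3 days into August → 3 August 2063.

3 August 2063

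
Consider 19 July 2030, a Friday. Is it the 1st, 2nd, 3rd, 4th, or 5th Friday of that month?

Day 19 falls in week ⌈19/7⌉ of the month.
Days 1–7 hold the 1st Friday, 8–14 the 2nd, 15–21 the 3rd, 22–28 the 4th, 29–31 the 5th.
19 is in the range for the 3rd.

3rd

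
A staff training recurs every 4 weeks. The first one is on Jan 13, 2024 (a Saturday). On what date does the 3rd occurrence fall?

The 3rd occurrence is 2 intervals after the first: 2 × 28 = 56 days after Jan 13, 2024.
Jan has 31 days — 18 days to the end of Jan leaves 38.
Feb has 29 days (9 left).
9 days into Mar → Mar 9, 2024.

Mar 9, 2024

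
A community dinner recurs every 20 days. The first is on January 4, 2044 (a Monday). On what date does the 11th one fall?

The 11th occurrence is 10 intervals after the first: 10 × 20 = 200 days after January 4, 2044.
January has 31 days — 27 days to the end of January leaves 173.
February has 29 days (144 left).
March has 31 days (113 left).
April has 30 days (83 left).
May has 31 days (52 left).
June has 30 days (22 left).
22 days into July → July 22, 2044.

July 22, 2044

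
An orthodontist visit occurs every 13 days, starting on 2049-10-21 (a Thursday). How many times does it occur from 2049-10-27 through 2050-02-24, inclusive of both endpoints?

Occurrences land 13·i days after 2049-10-21 for i = 0, 1, 2, …
2049-10-27 is 6 days after the start; 6 ÷ 13 = 0 remainder 6; since the remainder is 6, round up to i = 1. First occurrence in the window: #2 on 2049-11-03 (1×13 = 13 days in).
2050-02-24 is 126 days after the start; 126 ÷ 13 = 9 remainder 9. Last occurrence in the window: #10 on 2050-02-15.
Occurrences #2 through #10: 9 in total.

9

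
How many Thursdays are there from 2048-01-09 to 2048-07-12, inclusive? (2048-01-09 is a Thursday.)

2048-01-09 is a Thursday; the first Thursday on or after it is 2048-01-09.
From 2048-01-09 to 2048-07-12: 22 + 29 + 31 + 30 + 31 + 30 + 12 = 185 days (rest of January, February, March, April, May, June, July).
185 ÷ 7 = 26 full weeks with remainder 3, so 26 more Thursdays after the first → 27.

27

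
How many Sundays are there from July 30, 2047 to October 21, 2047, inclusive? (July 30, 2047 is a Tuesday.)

July 30, 2047 is a Tuesday; the first Sunday on or after it is August 4, 2047 (5 days later).
From August 4, 2047 to October 21, 2047: 27 + 30 + 21 = 78 days (rest of August, September, October).
78 ÷ 7 = 11 full weeks with remainder 1, so 11 more Sundays after the first → 12.

12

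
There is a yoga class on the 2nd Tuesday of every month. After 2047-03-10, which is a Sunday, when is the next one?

2047-03-12

March 2047 starts on a Friday; its first Tuesday is the 5th, so the 2nd Tuesday is the 12th — 2047-03-12.
2047-03-12 is after 2047-03-10, so that is the next one.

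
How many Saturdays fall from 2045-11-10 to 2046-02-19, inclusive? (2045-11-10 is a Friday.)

2045-11-10 is a Friday; the first Saturday on or after it is 2045-11-11 (1 day later).
From 2045-11-11 to 2046-02-19: 19 + 31 + 31 + 19 = 100 days (rest of November, December, January, February).
100 ÷ 7 = 14 full weeks with remainder 2, so 14 more Saturdays after the first → 15.

15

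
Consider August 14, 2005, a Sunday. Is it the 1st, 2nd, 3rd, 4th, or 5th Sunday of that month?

2nd

Day 14 falls in week ⌈14/7⌉ of the month.
Days 1–7 hold the 1st Sunday, 8–14 the 2nd, 15–21 the 3rd, 22–28 the 4th, 29–31 the 5th.
14 is in the range for the 2nd.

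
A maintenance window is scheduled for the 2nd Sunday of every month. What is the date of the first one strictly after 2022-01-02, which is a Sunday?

2022-01-09

January 2022 starts on a Saturday; its first Sunday is the 2nd, so the 2nd Sunday is the 9th — 2022-01-09.
2022-01-09 is after 2022-01-02, so that is the next one.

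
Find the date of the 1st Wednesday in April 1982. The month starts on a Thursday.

April 1982 begins on a Thursday, so the first Wednesday is April 7 (6 days later).

1982-04-07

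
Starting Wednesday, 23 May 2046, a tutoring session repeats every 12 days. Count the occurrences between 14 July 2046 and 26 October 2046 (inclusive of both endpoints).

9

Occurrences land 12·i days after 23 May 2046 for i = 0, 1, 2, …
14 July 2046 is 52 days after the start; 52 ÷ 12 = 4 remainder 4; since the remainder is 4, round up to i = 5. First occurrence in the window: #6 on 22 July 2046 (5×12 = 60 days in).
26 October 2046 is 156 days after the start; 156 ÷ 12 = 13 remainder 0. Last occurrence in the window: #14 on 26 October 2046.
Occurrences #6 through #14: 9 in total.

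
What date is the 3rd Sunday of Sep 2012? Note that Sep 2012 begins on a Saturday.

Sep 16, 2012

Sep 2012 begins on a Saturday, so the first Sunday is Sep 2 (1 day later).
The 3rd Sunday is 2 weeks later: 2 + 14 = 16.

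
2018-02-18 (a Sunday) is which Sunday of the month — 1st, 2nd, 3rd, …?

3rd

Day 18 falls in week ⌈18/7⌉ of the month.
Days 1–7 hold the 1st Sunday, 8–14 the 2nd, 15–21 the 3rd, 22–28 the 4th, 29–31 the 5th.
18 is in the range for the 3rd.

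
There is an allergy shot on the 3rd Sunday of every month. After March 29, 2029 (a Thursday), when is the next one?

April 15, 2029

March 2029 starts on a Thursday; its first Sunday is the 4th, so the 3rd Sunday is the 18th — March 18, 2029.
That is not after March 29, 2029, so look at April 2029.
April 2029 starts on a Sunday; its first Sunday is the 1st, so the 3rd Sunday is the 15th — April 15, 2029.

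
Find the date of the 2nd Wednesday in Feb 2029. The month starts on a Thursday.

Feb 14, 2029

Feb 2029 begins on a Thursday, so the first Wednesday is Feb 7 (6 days later).
The 2nd Wednesday is 1 weeks later: 7 + 7 = 14.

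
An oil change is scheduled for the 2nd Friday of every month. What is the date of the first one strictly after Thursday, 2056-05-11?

May 2056 starts on a Monday; its first Friday is the 5th, so the 2nd Friday is the 12th — 2056-05-12.
2056-05-12 is after 2056-05-11, so that is the next one.

2056-05-12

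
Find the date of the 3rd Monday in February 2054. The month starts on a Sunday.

February 2054 begins on a Sunday, so the first Monday is February 2 (1 day later).
The 3rd Monday is 2 weeks later: 2 + 14 = 16.

February 16, 2054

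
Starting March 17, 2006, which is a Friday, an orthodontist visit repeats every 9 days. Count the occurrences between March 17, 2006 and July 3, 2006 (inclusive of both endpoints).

Occurrences land 9·i days after March 17, 2006 for i = 0, 1, 2, …
The window opens on the start date, so the first occurrence inside is #1 on March 17, 2006.
July 3, 2006 is 108 days after the start; 108 ÷ 9 = 12 remainder 0. Last occurrence in the window: #13 on July 3, 2006.
Occurrences #1 through #13: 13 in total.

13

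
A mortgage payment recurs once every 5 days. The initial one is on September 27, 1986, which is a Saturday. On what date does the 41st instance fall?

April 15, 1987

The 41st occurrence is 40 intervals after the first: 40 × 5 = 200 days after September 27, 1986.
September has 30 days — 3 days to the end of September leaves 197.
October has 31 days (166 left).
November has 30 days (136 left).
December has 31 days (105 left).
January has 31 days (74 left).
February has 28 days (46 left).
March has 31 days (15 left).
15 days into April → April 15, 1987.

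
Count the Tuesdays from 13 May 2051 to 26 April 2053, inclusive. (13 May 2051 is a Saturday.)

102

13 May 2051 is a Saturday; the first Tuesday on or after it is 16 May 2051 (3 days later).
From 16 May 2051 to 26 April 2053: 229 + 366 + 116 = 711 days (rest of 2051, 2052, to 26 April 2053 in 2053).
711 ÷ 7 = 101 full weeks with remainder 4, so 101 more Tuesdays after the first → 102.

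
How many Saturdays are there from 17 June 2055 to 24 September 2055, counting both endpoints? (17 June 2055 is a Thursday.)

17 June 2055 is a Thursday; the first Saturday on or after it is 19 June 2055 (2 days later).
From 19 June 2055 to 24 September 2055: 11 + 31 + 31 + 24 = 97 days (rest of June, July, August, September).
97 ÷ 7 = 13 full weeks with remainder 6, so 13 more Saturdays after the first → 14.

14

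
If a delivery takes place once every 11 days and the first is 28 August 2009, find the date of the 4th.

The 4th occurrence is 3 intervals after the first: 3 × 11 = 33 days after 28 August 2009.
August has 31 days — 3 days to the end of August leaves 30.
30 days into September → 30 September 2009.

30 September 2009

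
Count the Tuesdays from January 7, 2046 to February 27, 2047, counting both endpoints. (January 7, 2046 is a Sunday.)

60

January 7, 2046 is a Sunday; the first Tuesday on or after it is January 9, 2046 (2 days later).
From January 9, 2046 to February 27, 2047: 356 + 58 = 414 days (rest of 2046, to February 27, 2047 in 2047).
414 ÷ 7 = 59 full weeks with remainder 1, so 59 more Tuesdays after the first → 60.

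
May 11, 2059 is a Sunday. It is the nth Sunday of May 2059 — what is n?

Day 11 falls in week ⌈11/7⌉ of the month.
Days 1–7 hold the 1st Sunday, 8–14 the 2nd, 15–21 the 3rd, 22–28 the 4th, 29–31 the 5th.
11 is in the range for the 2nd.

2nd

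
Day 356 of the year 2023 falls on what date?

Jan has 31 days (356 − 31 = 325 remain).
Feb has 28 days (325 − 28 = 297 remain).
Mar has 31 days (297 − 31 = 266 remain).
Apr has 30 days (266 − 30 = 236 remain).
May has 31 days (236 − 31 = 205 remain).
Jun has 30 days (205 − 30 = 175 remain).
Jul has 31 days (175 − 31 = 144 remain).
Aug has 31 days (144 − 31 = 113 remain).
Sep has 30 days (113 − 30 = 83 remain).
Oct has 31 days (83 − 31 = 52 remain).
Nov has 30 days (52 − 30 = 22 remain).
22 into Dec → Dec 22.

Dec 22, 2023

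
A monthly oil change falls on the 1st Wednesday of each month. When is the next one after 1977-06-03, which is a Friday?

June 1977 starts on a Wednesday, so its 1st Wednesday is 1977-06-01.
That is not after 1977-06-03, so look at July 1977.
July 1977 starts on a Friday, so its 1st Wednesday is 1977-07-06 (5 days in).

1977-07-06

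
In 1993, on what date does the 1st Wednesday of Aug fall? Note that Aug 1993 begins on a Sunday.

Aug 1993 begins on a Sunday, so the first Wednesday is Aug 4 (3 days later).

Aug 4, 1993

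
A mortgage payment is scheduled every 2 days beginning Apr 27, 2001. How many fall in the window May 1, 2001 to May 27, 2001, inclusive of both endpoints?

14

Occurrences land 2·i days after Apr 27, 2001 for i = 0, 1, 2, …
May 1, 2001 is 4 days after the start; 4 ÷ 2 = 2 remainder 0. First occurrence in the window: #3 on May 1, 2001 (2×2 = 4 days in).
May 27, 2001 is 30 days after the start; 30 ÷ 2 = 15 remainder 0. Last occurrence in the window: #16 on May 27, 2001.
Occurrences #3 through #16: 14 in total.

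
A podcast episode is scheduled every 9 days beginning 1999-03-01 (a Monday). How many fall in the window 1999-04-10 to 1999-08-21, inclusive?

Occurrences land 9·i days after 1999-03-01 for i = 0, 1, 2, …
1999-04-10 is 40 days after the start; 40 ÷ 9 = 4 remainder 4; since the remainder is 4, round up to i = 5. First occurrence in the window: #6 on 1999-04-15 (5×9 = 45 days in).
1999-08-21 is 173 days after the start; 173 ÷ 9 = 19 remainder 2. Last occurrence in the window: #20 on 1999-08-19.
Occurrences #6 through #20: 15 in total.

15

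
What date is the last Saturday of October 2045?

28 October 2045

The first Saturday of October 2045 is October 7.
October 2045 has 31 days. Adding weeks: 7, 14, 21, 28 — the last one ≤ 31 is the 28th.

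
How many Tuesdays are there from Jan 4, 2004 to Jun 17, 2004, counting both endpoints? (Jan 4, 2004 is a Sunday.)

24

Jan 4, 2004 is a Sunday; the first Tuesday on or after it is Jan 6, 2004 (2 days later).
From Jan 6, 2004 to Jun 17, 2004: 25 + 29 + 31 + 30 + 31 + 17 = 163 days (rest of Jan, Feb, Mar, Apr, May, Jun).
163 ÷ 7 = 23 full weeks with remainder 2, so 23 more Tuesdays after the first → 24.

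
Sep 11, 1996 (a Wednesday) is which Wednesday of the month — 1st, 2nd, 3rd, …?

2nd

Day 11 falls in week ⌈11/7⌉ of the month.
Days 1–7 hold the 1st Wednesday, 8–14 the 2nd, 15–21 the 3rd, 22–28 the 4th, 29–31 the 5th.
11 is in the range for the 2nd.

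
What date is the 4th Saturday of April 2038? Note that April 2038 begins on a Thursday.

April 2038 begins on a Thursday, so the first Saturday is April 3 (2 days later).
The 4th Saturday is 3 weeks later: 3 + 21 = 24.

April 24, 2038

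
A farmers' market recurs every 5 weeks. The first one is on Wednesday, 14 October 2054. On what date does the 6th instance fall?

The 6th occurrence is 5 intervals after the first: 5 × 35 = 175 days after 14 October 2054.
October has 31 days — 17 days to the end of October leaves 158.
November has 30 days (128 left).
December has 31 days (97 left).
January has 31 days (66 left).
February has 28 days (38 left).
March has 31 days (7 left).
7 days into April → 7 April 2055.

7 April 2055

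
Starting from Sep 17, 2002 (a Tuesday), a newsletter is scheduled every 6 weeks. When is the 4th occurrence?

The 4th occurrence is 3 intervals after the first: 3 × 42 = 126 days after Sep 17, 2002.
Sep has 30 days — 13 days to the end of Sep leaves 113.
Oct has 31 days (82 left).
Nov has 30 days (52 left).
Dec has 31 days (21 left).
21 days into Jan → Jan 21, 2003.

Jan 21, 2003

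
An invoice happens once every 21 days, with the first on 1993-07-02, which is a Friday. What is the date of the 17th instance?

The 17th occurrence is 16 intervals after the first: 16 × 21 = 336 days after 1993-07-02.
July has 31 days — 29 days to the end of July leaves 307.
August has 31 days (276 left).
September has 30 days (246 left).
October has 31 days (215 left).
November has 30 days (185 left).
December has 31 days (154 left).
January has 31 days (123 left).
February has 28 days (95 left).
March has 31 days (64 left).
April has 30 days (34 left).
May has 31 days (3 left).
3 days into June → 1994-06-03.

1994-06-03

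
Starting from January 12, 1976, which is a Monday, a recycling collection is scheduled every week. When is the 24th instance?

The 24th occurrence is 23 intervals after the first: 23 × 7 = 161 days after January 12, 1976.
January has 31 days — 19 days to the end of January leaves 142.
February has 29 days (113 left).
March has 31 days (82 left).
April has 30 days (52 left).
May has 31 days (21 left).
21 days into June → June 21, 1976.

June 21, 1976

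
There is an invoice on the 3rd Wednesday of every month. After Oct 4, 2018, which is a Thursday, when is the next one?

Oct 17, 2018

Oct 2018 starts on a Monday; its first Wednesday is the 3rd, so the 3rd Wednesday is the 17th — Oct 17, 2018.
Oct 17, 2018 is after Oct 4, 2018, so that is the next one.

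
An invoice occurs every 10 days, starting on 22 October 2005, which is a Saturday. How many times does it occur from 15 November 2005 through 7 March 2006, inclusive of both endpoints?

11

Occurrences land 10·i days after 22 October 2005 for i = 0, 1, 2, …
15 November 2005 is 24 days after the start; 24 ÷ 10 = 2 remainder 4; since the remainder is 4, round up to i = 3. First occurrence in the window: #4 on 21 November 2005 (3×10 = 30 days in).
7 March 2006 is 136 days after the start; 136 ÷ 10 = 13 remainder 6. Last occurrence in the window: #14 on 1 March 2006.
Occurrences #4 through #14: 11 in total.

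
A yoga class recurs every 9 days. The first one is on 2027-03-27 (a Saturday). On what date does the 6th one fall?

2027-05-11

The 6th occurrence is 5 intervals after the first: 5 × 9 = 45 days after 2027-03-27.
March has 31 days — 4 days to the end of March leaves 41.
April has 30 days (11 left).
11 days into May → 2027-05-11.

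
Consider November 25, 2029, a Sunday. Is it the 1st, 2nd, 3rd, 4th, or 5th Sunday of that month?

4th

Day 25 falls in week ⌈25/7⌉ of the month.
Days 1–7 hold the 1st Sunday, 8–14 the 2nd, 15–21 the 3rd, 22–28 the 4th, 29–31 the 5th.
25 is in the range for the 4th.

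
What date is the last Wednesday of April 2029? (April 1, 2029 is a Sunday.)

2029-04-25

April 2029 begins on a Sunday, so the first Wednesday is April 4 (3 days later).
April 2029 has 30 days. Adding weeks: 4, 11, 18, 25 — the last one ≤ 30 is the 25th.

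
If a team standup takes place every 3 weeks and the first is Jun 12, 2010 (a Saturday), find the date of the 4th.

The 4th occurrence is 3 intervals after the first: 3 × 21 = 63 days after Jun 12, 2010.
Jun has 30 days — 18 days to the end of Jun leaves 45.
Jul has 31 days (14 left).
14 days into Aug → Aug 14, 2010.

Aug 14, 2010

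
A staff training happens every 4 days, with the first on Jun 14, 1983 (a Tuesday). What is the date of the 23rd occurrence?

The 23rd occurrence is 22 intervals after the first: 22 × 4 = 88 days after Jun 14, 1983.
Jun has 30 days — 16 days to the end of Jun leaves 72.
Jul has 31 days (41 left).
Aug has 31 days (10 left).
10 days into Sep → Sep 10, 1983.

Sep 10, 1983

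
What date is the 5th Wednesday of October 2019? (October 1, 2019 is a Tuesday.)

30 October 2019

October 2019 begins on a Tuesday, so the first Wednesday is October 2 (1 day later).
The 5th Wednesday is 4 weeks later: 2 + 28 = 30.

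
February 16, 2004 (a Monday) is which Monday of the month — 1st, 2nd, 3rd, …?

3rd

Day 16 falls in week ⌈16/7⌉ of the month.
Days 1–7 hold the 1st Monday, 8–14 the 2nd, 15–21 the 3rd, 22–28 the 4th, 29–31 the 5th.
16 is in the range for the 3rd.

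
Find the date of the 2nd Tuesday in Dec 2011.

The first Tuesday of Dec 2011 is Dec 6.
The 2nd Tuesday is 1 weeks later: 6 + 7 = 13.

Dec 13, 2011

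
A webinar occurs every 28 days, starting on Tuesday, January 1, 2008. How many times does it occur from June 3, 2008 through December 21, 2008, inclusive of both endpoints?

Occurrences land 28·i days after January 1, 2008 for i = 0, 1, 2, …
June 3, 2008 is 154 days after the start; 154 ÷ 28 = 5 remainder 14; since the remainder is 14, round up to i = 6. First occurrence in the window: #7 on June 17, 2008 (6×28 = 168 days in).
December 21, 2008 is 355 days after the start; 355 ÷ 28 = 12 remainder 19. Last occurrence in the window: #13 on December 2, 2008.
Occurrences #7 through #13: 7 in total.

7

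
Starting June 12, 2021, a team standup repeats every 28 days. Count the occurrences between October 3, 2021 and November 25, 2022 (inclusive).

14

Occurrences land 28·i days after June 12, 2021 for i = 0, 1, 2, …
October 3, 2021 is 113 days after the start; 113 ÷ 28 = 4 remainder 1; since the remainder is 1, round up to i = 5. First occurrence in the window: #6 on October 30, 2021 (5×28 = 140 days in).
November 25, 2022 is 531 days after the start; 531 ÷ 28 = 18 remainder 27. Last occurrence in the window: #19 on October 29, 2022.
Occurrences #6 through #19: 14 in total.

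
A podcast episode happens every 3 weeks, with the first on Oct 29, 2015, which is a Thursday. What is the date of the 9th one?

The 9th occurrence is 8 intervals after the first: 8 × 21 = 168 days after Oct 29, 2015.
Oct has 31 days — 2 days to the end of Oct leaves 166.
Nov has 30 days (136 left).
Dec has 31 days (105 left).
Jan has 31 days (74 left).
Feb has 29 days (45 left).
Mar has 31 days (14 left).
14 days into Apr → Apr 14, 2016.

Apr 14, 2016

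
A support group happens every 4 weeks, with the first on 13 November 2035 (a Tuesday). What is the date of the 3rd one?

The 3rd occurrence is 2 intervals after the first: 2 × 28 = 56 days after 13 November 2035.
November has 30 days — 17 days to the end of November leaves 39.
December has 31 days (8 left).
8 days into January → 8 January 2036.

8 January 2036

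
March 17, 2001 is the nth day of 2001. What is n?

76

Days in months before March: 31 + 28 = 59.
Plus 17 days into March → day 76.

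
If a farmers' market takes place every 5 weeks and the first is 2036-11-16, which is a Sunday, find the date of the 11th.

2037-11-01

The 11th occurrence is 10 intervals after the first: 10 × 35 = 350 days after 2036-11-16.
November has 30 days — 14 days to the end of November leaves 336.
December has 31 days (305 left).
January has 31 days (274 left).
February has 28 days (246 left).
March has 31 days (215 left).
April has 30 days (185 left).
May has 31 days (154 left).
June has 30 days (124 left).
July has 31 days (93 left).
August has 31 days (62 left).
September has 30 days (32 left).
October has 31 days (1 left).
1 day into November → 2037-11-01.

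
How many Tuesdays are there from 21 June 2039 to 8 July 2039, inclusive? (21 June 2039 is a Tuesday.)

3

21 June 2039 is a Tuesday; the first Tuesday on or after it is 21 June 2039.
From 21 June 2039 to 8 July 2039: 9 + 8 = 17 days (rest of June, July).
17 ÷ 7 = 2 full weeks with remainder 3, so 2 more Tuesdays after the first → 3.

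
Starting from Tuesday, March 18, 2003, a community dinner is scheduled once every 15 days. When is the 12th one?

August 30, 2003

The 12th occurrence is 11 intervals after the first: 11 × 15 = 165 days after March 18, 2003.
March has 31 days — 13 days to the end of March leaves 152.
April has 30 days (122 left).
May has 31 days (91 left).
June has 30 days (61 left).
July has 31 days (30 left).
30 days into August → August 30, 2003.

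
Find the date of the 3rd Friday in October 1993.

October 15, 1993

The first Friday of October 1993 is October 1.
The 3rd Friday is 2 weeks later: 1 + 14 = 15.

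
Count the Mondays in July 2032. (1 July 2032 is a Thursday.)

1 July 2032 is a Thursday; the first Monday on or after it is 5 July 2032 (4 days later).
From 5 July 2032 to 31 July 2032 is 31 − 5 = 26 days.
26 ÷ 7 = 3 full weeks with remainder 5, so 3 more Mondays after the first → 4.

4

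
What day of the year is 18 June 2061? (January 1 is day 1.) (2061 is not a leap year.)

169

Days in months before June: 31 + 28 + 31 + 30 + 31 = 151.
Plus 18 days into June → day 169.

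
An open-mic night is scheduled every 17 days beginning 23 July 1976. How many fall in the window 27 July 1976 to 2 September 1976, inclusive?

Occurrences land 17·i days after 23 July 1976 for i = 0, 1, 2, …
27 July 1976 is 4 days after the start; 4 ÷ 17 = 0 remainder 4; since the remainder is 4, round up to i = 1. First occurrence in the window: #2 on 9 August 1976 (1×17 = 17 days in).
2 September 1976 is 41 days after the start; 41 ÷ 17 = 2 remainder 7. Last occurrence in the window: #3 on 26 August 1976.
Occurrences #2 through #3: 2 in total.

2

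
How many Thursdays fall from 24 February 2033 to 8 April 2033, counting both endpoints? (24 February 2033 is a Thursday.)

24 February 2033 is a Thursday; the first Thursday on or after it is 24 February 2033.
From 24 February 2033 to 8 April 2033: 4 + 31 + 8 = 43 days (rest of February, March, April).
43 ÷ 7 = 6 full weeks with remainder 1, so 6 more Thursdays after the first → 7.

7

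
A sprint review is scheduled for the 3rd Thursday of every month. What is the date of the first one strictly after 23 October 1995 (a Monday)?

October 1995 starts on a Sunday; its first Thursday is the 5th, so the 3rd Thursday is the 19th — 19 October 1995.
That is not after 23 October 1995, so look at November 1995.
November 1995 starts on a Wednesday; its first Thursday is the 2nd, so the 3rd Thursday is the 16th — 16 November 1995.

16 November 1995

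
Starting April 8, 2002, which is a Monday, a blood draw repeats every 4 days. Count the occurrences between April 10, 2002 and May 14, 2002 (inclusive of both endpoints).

9

Occurrences land 4·i days after April 8, 2002 for i = 0, 1, 2, …
April 10, 2002 is 2 days after the start; 2 ÷ 4 = 0 remainder 2; since the remainder is 2, round up to i = 1. First occurrence in the window: #2 on April 12, 2002 (1×4 = 4 days in).
May 14, 2002 is 36 days after the start; 36 ÷ 4 = 9 remainder 0. Last occurrence in the window: #10 on May 14, 2002.
Occurrences #2 through #10: 9 in total.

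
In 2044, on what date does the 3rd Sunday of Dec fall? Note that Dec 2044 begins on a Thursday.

Dec 2044 begins on a Thursday, so the first Sunday is Dec 4 (3 days later).
The 3rd Sunday is 2 weeks later: 4 + 14 = 18.

Dec 18, 2044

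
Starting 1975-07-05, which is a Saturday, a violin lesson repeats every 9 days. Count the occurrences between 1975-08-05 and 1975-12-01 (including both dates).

13

Occurrences land 9·i days after 1975-07-05 for i = 0, 1, 2, …
1975-08-05 is 31 days after the start; 31 ÷ 9 = 3 remainder 4; since the remainder is 4, round up to i = 4. First occurrence in the window: #5 on 1975-08-10 (4×9 = 36 days in).
1975-12-01 is 149 days after the start; 149 ÷ 9 = 16 remainder 5. Last occurrence in the window: #17 on 1975-11-26.
Occurrences #5 through #17: 13 in total.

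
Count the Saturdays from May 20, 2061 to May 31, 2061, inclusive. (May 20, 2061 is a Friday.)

May 20, 2061 is a Friday; the first Saturday on or after it is May 21, 2061 (1 day later).
From May 21, 2061 to May 31, 2061 is 31 − 21 = 10 days.
10 ÷ 7 = 1 full weeks with remainder 3, so 1 more Saturdays after the first → 2.

2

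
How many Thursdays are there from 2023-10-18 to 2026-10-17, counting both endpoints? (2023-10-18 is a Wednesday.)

157

2023-10-18 is a Wednesday; the first Thursday on or after it is 2023-10-19 (1 day later).
From 2023-10-19 to 2026-10-17: 73 + 366 + 365 + 290 = 1094 days (rest of 2023, 2024, 2025, to 2026-10-17 in 2026).
1094 ÷ 7 = 156 full weeks with remainder 2, so 156 more Thursdays after the first → 157.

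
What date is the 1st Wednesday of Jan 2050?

Jan 2050 begins on a Saturday, so the first Wednesday is Jan 5 (4 days later).

Jan 5, 2050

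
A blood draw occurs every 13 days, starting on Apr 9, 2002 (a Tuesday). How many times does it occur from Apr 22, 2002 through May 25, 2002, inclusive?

3

Occurrences land 13·i days after Apr 9, 2002 for i = 0, 1, 2, …
Apr 22, 2002 is 13 days after the start; 13 ÷ 13 = 1 remainder 0. First occurrence in the window: #2 on Apr 22, 2002 (1×13 = 13 days in).
May 25, 2002 is 46 days after the start; 46 ÷ 13 = 3 remainder 7. Last occurrence in the window: #4 on May 18, 2002.
Occurrences #2 through #4: 3 in total.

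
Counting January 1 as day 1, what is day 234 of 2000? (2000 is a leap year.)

Aug 21, 2000

Jan has 31 days (234 − 31 = 203 remain).
Feb has 29 days (203 − 29 = 174 remain).
Mar has 31 days (174 − 31 = 143 remain).
Apr has 30 days (143 − 30 = 113 remain).
May has 31 days (113 − 31 = 82 remain).
Jun has 30 days (82 − 30 = 52 remain).
Jul has 31 days (52 − 31 = 21 remain).
21 into Aug → Aug 21.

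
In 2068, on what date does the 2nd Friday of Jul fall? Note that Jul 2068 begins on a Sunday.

Jul 2068 begins on a Sunday, so the first Friday is Jul 6 (5 days later).
The 2nd Friday is 1 weeks later: 6 + 7 = 13.

Jul 13, 2068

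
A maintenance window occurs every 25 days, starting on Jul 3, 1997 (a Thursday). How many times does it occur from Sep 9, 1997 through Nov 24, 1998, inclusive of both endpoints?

18

Occurrences land 25·i days after Jul 3, 1997 for i = 0, 1, 2, …
Sep 9, 1997 is 68 days after the start; 68 ÷ 25 = 2 remainder 18; since the remainder is 18, round up to i = 3. First occurrence in the window: #4 on Sep 16, 1997 (3×25 = 75 days in).
Nov 24, 1998 is 509 days after the start; 509 ÷ 25 = 20 remainder 9. Last occurrence in the window: #21 on Nov 15, 1998.
Occurrences #4 through #21: 18 in total.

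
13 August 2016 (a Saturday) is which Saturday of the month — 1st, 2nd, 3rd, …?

2nd

Day 13 falls in week ⌈13/7⌉ of the month.
Days 1–7 hold the 1st Saturday, 8–14 the 2nd, 15–21 the 3rd, 22–28 the 4th, 29–31 the 5th.
13 is in the range for the 2nd.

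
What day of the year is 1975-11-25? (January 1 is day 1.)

Days in months before November: 31 + 28 + 31 + 30 + 31 + 30 + 31 + 31 + 30 + 31 = 304.
Plus 25 days into November → day 329.

329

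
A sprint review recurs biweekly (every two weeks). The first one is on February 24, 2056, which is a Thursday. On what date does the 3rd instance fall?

The 3rd occurrence is 2 intervals after the first: 2 × 14 = 28 days after February 24, 2056.
February has 29 days — 5 days to the end of February leaves 23.
23 days into March → March 23, 2056.

March 23, 2056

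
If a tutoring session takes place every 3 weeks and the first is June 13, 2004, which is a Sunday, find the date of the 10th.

The 10th occurrence is 9 intervals after the first: 9 × 21 = 189 days after June 13, 2004.
June has 30 days — 17 days to the end of June leaves 172.
July has 31 days (141 left).
August has 31 days (110 left).
September has 30 days (80 left).
October has 31 days (49 left).
November has 30 days (19 left).
19 days into December → December 19, 2004.

December 19, 2004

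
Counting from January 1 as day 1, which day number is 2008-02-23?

54

Days in months before February: 31 = 31.
Plus 23 days into February → day 54.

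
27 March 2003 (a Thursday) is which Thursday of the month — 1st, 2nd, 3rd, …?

4th

Day 27 falls in week ⌈27/7⌉ of the month.
Days 1–7 hold the 1st Thursday, 8–14 the 2nd, 15–21 the 3rd, 22–28 the 4th, 29–31 the 5th.
27 is in the range for the 4th.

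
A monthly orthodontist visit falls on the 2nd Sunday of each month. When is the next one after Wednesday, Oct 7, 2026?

Oct 2026 starts on a Thursday; its first Sunday is the 4th, so the 2nd Sunday is the 11th — Oct 11, 2026.
Oct 11, 2026 is after Oct 7, 2026, so that is the next one.

Oct 11, 2026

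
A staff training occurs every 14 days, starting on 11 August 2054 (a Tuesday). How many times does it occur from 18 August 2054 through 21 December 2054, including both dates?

Occurrences land 14·i days after 11 August 2054 for i = 0, 1, 2, …
18 August 2054 is 7 days after the start; 7 ÷ 14 = 0 remainder 7; since the remainder is 7, round up to i = 1. First occurrence in the window: #2 on 25 August 2054 (1×14 = 14 days in).
21 December 2054 is 132 days after the start; 132 ÷ 14 = 9 remainder 6. Last occurrence in the window: #10 on 15 December 2054.
Occurrences #2 through #10: 9 in total.

9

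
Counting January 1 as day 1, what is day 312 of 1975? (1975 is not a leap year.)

1975-11-08

January has 31 days (312 − 31 = 281 remain).
February has 28 days (281 − 28 = 253 remain).
March has 31 days (253 − 31 = 222 remain).
April has 30 days (222 − 30 = 192 remain).
May has 31 days (192 − 31 = 161 remain).
June has 30 days (161 − 30 = 131 remain).
July has 31 days (131 − 31 = 100 remain).
August has 31 days (100 − 31 = 69 remain).
September has 30 days (69 − 30 = 39 remain).
October has 31 days (39 − 31 = 8 remain).
8 into November → November 8.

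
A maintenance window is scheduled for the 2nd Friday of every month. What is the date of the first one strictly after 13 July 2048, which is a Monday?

14 August 2048

July 2048 starts on a Wednesday; its first Friday is the 3rd, so the 2nd Friday is the 10th — 10 July 2048.
That is not after 13 July 2048, so look at August 2048.
August 2048 starts on a Saturday; its first Friday is the 7th, so the 2nd Friday is the 14th — 14 August 2048.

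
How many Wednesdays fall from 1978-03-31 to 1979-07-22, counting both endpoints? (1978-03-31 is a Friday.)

68

1978-03-31 is a Friday; the first Wednesday on or after it is 1978-04-05 (5 days later).
From 1978-04-05 to 1979-07-22: 270 + 203 = 473 days (rest of 1978, to 1979-07-22 in 1979).
473 ÷ 7 = 67 full weeks with remainder 4, so 67 more Wednesdays after the first → 68.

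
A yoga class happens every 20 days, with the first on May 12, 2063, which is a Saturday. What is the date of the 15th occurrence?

Feb 16, 2064

The 15th occurrence is 14 intervals after the first: 14 × 20 = 280 days after May 12, 2063.
May has 31 days — 19 days to the end of May leaves 261.
Jun has 30 days (231 left).
Jul has 31 days (200 left).
Aug has 31 days (169 left).
Sep has 30 days (139 left).
Oct has 31 days (108 left).
Nov has 30 days (78 left).
Dec has 31 days (47 left).
Jan has 31 days (16 left).
16 days into Feb → Feb 16, 2064.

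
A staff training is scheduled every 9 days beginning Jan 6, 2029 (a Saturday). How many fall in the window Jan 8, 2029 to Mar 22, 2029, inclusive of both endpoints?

Occurrences land 9·i days after Jan 6, 2029 for i = 0, 1, 2, …
Jan 8, 2029 is 2 days after the start; 2 ÷ 9 = 0 remainder 2; since the remainder is 2, round up to i = 1. First occurrence in the window: #2 on Jan 15, 2029 (1×9 = 9 days in).
Mar 22, 2029 is 75 days after the start; 75 ÷ 9 = 8 remainder 3. Last occurrence in the window: #9 on Mar 19, 2029.
Occurrences #2 through #9: 8 in total.

8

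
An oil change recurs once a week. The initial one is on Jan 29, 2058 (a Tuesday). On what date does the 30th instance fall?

Aug 20, 2058

The 30th occurrence is 29 intervals after the first: 29 × 7 = 203 days after Jan 29, 2058.
Jan has 31 days — 2 days to the end of Jan leaves 201.
Feb has 28 days (173 left).
Mar has 31 days (142 left).
Apr has 30 days (112 left).
May has 31 days (81 left).
Jun has 30 days (51 left).
Jul has 31 days (20 left).
20 days into Aug → Aug 20, 2058.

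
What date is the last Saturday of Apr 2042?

Apr 2042 begins on a Tuesday, so the first Saturday is Apr 5 (4 days later).
Apr 2042 has 30 days. Adding weeks: 5, 12, 19, 26 — the last one ≤ 30 is the 26th.

Apr 26, 2042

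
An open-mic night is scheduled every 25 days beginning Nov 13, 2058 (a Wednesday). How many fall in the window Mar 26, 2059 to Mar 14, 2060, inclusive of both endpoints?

Occurrences land 25·i days after Nov 13, 2058 for i = 0, 1, 2, …
Mar 26, 2059 is 133 days after the start; 133 ÷ 25 = 5 remainder 8; since the remainder is 8, round up to i = 6. First occurrence in the window: #7 on Apr 12, 2059 (6×25 = 150 days in).
Mar 14, 2060 is 487 days after the start; 487 ÷ 25 = 19 remainder 12. Last occurrence in the window: #20 on Mar 2, 2060.
Occurrences #7 through #20: 14 in total.

14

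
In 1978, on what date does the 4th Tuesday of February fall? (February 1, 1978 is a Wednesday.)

28 February 1978

February 1978 begins on a Wednesday, so the first Tuesday is February 7 (6 days later).
The 4th Tuesday is 3 weeks later: 7 + 21 = 28.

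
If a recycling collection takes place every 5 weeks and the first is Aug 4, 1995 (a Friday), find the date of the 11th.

The 11th occurrence is 10 intervals after the first: 10 × 35 = 350 days after Aug 4, 1995.
Aug has 31 days — 27 days to the end of Aug leaves 323.
Sep has 30 days (293 left).
Oct has 31 days (262 left).
Nov has 30 days (232 left).
Dec has 31 days (201 left).
Jan has 31 days (170 left).
Feb has 29 days (141 left).
Mar has 31 days (110 left).
Apr has 30 days (80 left).
May has 31 days (49 left).
Jun has 30 days (19 left).
19 days into Jul → Jul 19, 1996.

Jul 19, 1996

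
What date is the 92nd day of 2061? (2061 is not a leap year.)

April 2, 2061

January has 31 days (92 − 31 = 61 remain).
February has 28 days (61 − 28 = 33 remain).
March has 31 days (33 − 31 = 2 remain).
2 into April → April 2.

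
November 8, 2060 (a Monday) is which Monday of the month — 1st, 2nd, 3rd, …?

2nd

Day 8 falls in week ⌈8/7⌉ of the month.
Days 1–7 hold the 1st Monday, 8–14 the 2nd, 15–21 the 3rd, 22–28 the 4th, 29–31 the 5th.
8 is in the range for the 2nd.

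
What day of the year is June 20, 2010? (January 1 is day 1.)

171

Days in months before June: 31 + 28 + 31 + 30 + 31 = 151.
Plus 20 days into June → day 171.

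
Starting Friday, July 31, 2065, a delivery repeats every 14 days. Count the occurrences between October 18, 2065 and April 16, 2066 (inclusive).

13

Occurrences land 14·i days after July 31, 2065 for i = 0, 1, 2, …
October 18, 2065 is 79 days after the start; 79 ÷ 14 = 5 remainder 9; since the remainder is 9, round up to i = 6. First occurrence in the window: #7 on October 23, 2065 (6×14 = 84 days in).
April 16, 2066 is 259 days after the start; 259 ÷ 14 = 18 remainder 7. Last occurrence in the window: #19 on April 9, 2066.
Occurrences #7 through #19: 13 in total.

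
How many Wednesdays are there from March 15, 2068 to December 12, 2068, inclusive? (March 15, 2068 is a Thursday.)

March 15, 2068 is a Thursday; the first Wednesday on or after it is March 21, 2068 (6 days later).
From March 21, 2068 to December 12, 2068: 10 + 30 + 31 + 30 + 31 + 31 + 30 + 31 + 30 + 12 = 266 days (rest of March, April, May, June, July, August, September, October, November, December).
266 ÷ 7 = 38 full weeks with remainder 0, so 38 more Wednesdays after the first → 39.

39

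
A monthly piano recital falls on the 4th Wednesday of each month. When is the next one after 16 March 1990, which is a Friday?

28 March 1990

March 1990 starts on a Thursday; its first Wednesday is the 7th, so the 4th Wednesday is the 28th — 28 March 1990.
28 March 1990 is after 16 March 1990, so that is the next one.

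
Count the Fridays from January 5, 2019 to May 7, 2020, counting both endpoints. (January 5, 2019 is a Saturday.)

69

January 5, 2019 is a Saturday; the first Friday on or after it is January 11, 2019 (6 days later).
From January 11, 2019 to May 7, 2020: 354 + 128 = 482 days (rest of 2019, to May 7, 2020 in 2020).
482 ÷ 7 = 68 full weeks with remainder 6, so 68 more Fridays after the first → 69.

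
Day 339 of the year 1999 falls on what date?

January has 31 days (339 − 31 = 308 remain).
February has 28 days (308 − 28 = 280 remain).
March has 31 days (280 − 31 = 249 remain).
April has 30 days (249 − 30 = 219 remain).
May has 31 days (219 − 31 = 188 remain).
June has 30 days (188 − 30 = 158 remain).
July has 31 days (158 − 31 = 127 remain).
August has 31 days (127 − 31 = 96 remain).
September has 30 days (96 − 30 = 66 remain).
October has 31 days (66 − 31 = 35 remain).
November has 30 days (35 − 30 = 5 remain).
5 into December → December 5.

5 December 1999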